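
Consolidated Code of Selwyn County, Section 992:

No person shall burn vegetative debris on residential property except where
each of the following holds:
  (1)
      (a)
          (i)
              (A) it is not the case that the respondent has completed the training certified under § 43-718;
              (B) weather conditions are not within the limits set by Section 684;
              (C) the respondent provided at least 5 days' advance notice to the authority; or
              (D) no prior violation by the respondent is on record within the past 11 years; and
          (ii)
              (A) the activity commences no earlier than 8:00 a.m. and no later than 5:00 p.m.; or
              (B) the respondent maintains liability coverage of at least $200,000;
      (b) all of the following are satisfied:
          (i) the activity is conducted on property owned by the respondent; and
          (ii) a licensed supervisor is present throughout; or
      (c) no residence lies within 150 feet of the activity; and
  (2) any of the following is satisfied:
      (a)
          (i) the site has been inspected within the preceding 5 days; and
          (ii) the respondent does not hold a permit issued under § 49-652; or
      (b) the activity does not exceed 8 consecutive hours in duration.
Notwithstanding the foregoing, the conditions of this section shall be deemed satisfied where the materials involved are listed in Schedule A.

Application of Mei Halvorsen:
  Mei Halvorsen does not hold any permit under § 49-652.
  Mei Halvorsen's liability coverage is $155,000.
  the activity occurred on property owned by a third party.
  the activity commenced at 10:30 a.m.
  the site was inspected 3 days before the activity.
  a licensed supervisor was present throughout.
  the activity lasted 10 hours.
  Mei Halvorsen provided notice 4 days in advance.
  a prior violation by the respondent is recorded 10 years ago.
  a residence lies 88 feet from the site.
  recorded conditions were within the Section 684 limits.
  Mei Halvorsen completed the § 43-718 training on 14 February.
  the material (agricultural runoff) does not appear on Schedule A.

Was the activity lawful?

No — unlawful.

(A) not (training certified) — not met.
(B) not (weather ok) — not met.
(C) ≥5 days' notice — not satisfied.
(D) no prior violation — not satisfied.
(i) = F OR F OR F OR F = false.
(A) start within hours — satisfied.
(B) coverage ≥ $200,000 — not satisfied.
So (ii) is satisfied (T OR F).
(a) = F AND T = false.
(i) own property — not met.
(ii) supervisor present — met.
So (b) is not satisfied (F AND T).
(c) no residence in 150 ft — not satisfied.
So (1) is not satisfied (F OR F OR F).
(i) site inspected — met.
(ii) not (holds permit) — holds.
So (a) is satisfied (T AND T).
(b) ≤ 8 hrs duration — not satisfied.
So (2) is satisfied (T OR F).
So Overall is not satisfied (F AND T).
Exception (Schedule A material) — not satisfied.
Result: main false OR exception false → false.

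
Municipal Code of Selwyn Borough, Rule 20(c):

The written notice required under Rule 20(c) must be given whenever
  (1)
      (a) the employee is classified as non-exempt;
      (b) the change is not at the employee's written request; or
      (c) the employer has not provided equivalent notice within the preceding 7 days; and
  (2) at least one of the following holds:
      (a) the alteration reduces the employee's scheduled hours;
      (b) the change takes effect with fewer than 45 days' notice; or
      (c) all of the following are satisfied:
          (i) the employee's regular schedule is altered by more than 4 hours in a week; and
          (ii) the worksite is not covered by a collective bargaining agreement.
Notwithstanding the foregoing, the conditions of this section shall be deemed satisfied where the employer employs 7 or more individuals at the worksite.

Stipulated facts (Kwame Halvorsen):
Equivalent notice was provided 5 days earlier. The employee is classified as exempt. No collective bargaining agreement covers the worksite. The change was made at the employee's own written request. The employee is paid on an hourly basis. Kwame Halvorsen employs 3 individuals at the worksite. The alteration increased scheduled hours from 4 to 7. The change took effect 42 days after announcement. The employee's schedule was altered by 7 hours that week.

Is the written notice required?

(a) non-exempt — fails.
(b) not employee-requested — fails.
(c) no recent notice — fails.
(1): F OR F OR F → false.
(a) hours reduced — not met.
(b) < 45 days' notice — satisfied.
(i) schedule shift > 4h — holds.
(ii) no CBA — holds.
(c): T AND T → true.
(2) = F OR T OR T = true.
So Overall is not satisfied (F AND T).
Exception (≥ 7 at site) — not satisfied.
Result: main false OR exception false → false.

No — not required.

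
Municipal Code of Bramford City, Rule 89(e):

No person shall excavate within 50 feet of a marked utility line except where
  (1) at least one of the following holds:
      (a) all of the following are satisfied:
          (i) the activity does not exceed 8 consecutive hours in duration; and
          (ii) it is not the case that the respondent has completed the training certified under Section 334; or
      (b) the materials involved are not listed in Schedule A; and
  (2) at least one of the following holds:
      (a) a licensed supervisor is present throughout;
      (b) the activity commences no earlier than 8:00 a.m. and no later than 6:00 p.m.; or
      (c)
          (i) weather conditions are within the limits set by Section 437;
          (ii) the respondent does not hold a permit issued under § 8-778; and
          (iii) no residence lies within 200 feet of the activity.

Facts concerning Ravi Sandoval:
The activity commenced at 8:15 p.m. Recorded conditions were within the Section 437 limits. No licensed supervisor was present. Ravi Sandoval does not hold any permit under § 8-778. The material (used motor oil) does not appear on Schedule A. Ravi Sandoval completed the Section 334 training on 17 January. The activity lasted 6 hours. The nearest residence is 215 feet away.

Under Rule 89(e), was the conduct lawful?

Yes — lawful.

(i) ≤ 8 hrs duration — satisfied.
(ii) not (training certified) — not satisfied.
So (a) is not satisfied (T AND F).
(b) not (Schedule A material) — met.
So (1) is satisfied (F OR T).
(a) supervisor present — fails.
(b) start within hours — fails.
(i) weather ok — satisfied.
(ii) not (holds permit) — holds.
(iii) no residence in 200 ft — met.
So (c) is satisfied (T AND T AND T).
(2): F OR F OR T → true.
Overall = T AND T = true.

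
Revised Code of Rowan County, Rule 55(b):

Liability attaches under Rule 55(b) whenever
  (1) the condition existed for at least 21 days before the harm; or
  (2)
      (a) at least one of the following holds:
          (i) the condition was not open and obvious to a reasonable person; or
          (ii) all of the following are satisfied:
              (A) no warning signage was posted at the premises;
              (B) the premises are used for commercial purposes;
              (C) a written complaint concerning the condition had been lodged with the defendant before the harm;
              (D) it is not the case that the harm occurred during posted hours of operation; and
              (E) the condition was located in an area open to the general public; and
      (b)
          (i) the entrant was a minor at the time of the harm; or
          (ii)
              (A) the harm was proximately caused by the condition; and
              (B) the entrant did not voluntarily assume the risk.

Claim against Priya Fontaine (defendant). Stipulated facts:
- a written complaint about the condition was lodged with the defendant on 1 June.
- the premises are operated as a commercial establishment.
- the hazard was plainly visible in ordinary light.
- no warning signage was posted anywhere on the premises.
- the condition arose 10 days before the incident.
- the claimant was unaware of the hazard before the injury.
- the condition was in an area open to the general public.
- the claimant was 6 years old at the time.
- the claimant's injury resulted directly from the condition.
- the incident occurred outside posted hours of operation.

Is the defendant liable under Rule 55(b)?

Yes — liable.

(1) condition ≥21 days old — not met.
(i) not open/obvious — not satisfied.
(A) no signage posted — holds.
(B) commercial use — met.
(C) complaint lodged — satisfied.
(D) not (during posted hours) — satisfied.
(E) public area — satisfied.
(ii) = T AND T AND T AND T AND T = true.
(a) = F OR T = true.
(i) entrant a minor — satisfied.
(A) proximate cause — holds.
(B) no assumed risk — met.
So (ii) is satisfied (T AND T).
So (b) is satisfied (T OR T).
(2) = T AND T = true.
Overall = F OR T = true.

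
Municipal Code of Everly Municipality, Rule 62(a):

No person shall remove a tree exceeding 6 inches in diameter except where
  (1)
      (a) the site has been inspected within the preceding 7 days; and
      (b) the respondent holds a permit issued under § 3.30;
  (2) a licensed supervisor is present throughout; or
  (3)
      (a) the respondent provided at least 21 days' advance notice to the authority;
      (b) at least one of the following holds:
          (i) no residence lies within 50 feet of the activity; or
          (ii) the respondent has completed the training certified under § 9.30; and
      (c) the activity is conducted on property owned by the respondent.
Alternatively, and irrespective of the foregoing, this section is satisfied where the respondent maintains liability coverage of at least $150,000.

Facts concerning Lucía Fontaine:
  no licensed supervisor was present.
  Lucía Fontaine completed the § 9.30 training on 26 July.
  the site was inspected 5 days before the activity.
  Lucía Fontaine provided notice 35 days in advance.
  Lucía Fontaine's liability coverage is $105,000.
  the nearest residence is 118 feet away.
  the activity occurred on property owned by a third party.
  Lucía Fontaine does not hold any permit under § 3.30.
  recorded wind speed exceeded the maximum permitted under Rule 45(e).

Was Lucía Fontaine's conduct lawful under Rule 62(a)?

No — unlawful.

(a) site inspected — satisfied.
(b) holds permit — not satisfied.
(1) = T AND F = false.
(2) supervisor present — not met.
(a) ≥21 days' notice — holds.
(i) no residence in 50 ft — met.
(ii) training certified — satisfied.
(b) = T OR T = true.
(c) own property — fails.
(3) = T AND T AND F = false.
Overall: F OR F OR F → false.
Exception (coverage ≥ $150,000) — not satisfied.
Result: main false OR exception false → false.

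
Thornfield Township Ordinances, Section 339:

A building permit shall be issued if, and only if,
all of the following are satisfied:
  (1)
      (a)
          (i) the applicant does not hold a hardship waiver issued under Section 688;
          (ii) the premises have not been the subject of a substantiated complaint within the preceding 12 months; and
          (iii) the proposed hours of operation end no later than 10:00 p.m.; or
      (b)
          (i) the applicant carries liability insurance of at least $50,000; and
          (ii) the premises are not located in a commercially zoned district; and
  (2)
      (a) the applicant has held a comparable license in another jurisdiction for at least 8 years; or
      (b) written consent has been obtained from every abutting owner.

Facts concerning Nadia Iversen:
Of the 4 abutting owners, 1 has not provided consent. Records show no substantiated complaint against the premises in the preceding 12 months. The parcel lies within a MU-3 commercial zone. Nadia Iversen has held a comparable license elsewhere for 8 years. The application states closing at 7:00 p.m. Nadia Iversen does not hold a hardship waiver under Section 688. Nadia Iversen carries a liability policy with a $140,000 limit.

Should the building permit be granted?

(i) not (hardship waiver) — satisfied.
(ii) no complaint in 12 mo. — met.
(iii) closes by 10 p.m. — satisfied.
(a): T AND T AND T → true.
(i) insurance ≥ $50,000 — satisfied.
(ii) not (commercially zoned) — not met.
(b) = T AND F = false.
(1) = T OR F = true.
(a) prior license ≥ 8 yr — satisfied.
(b) all abutters consent — not satisfied.
So (2) is satisfied (T OR F).
Overall: T AND T → true.

Yes — granted.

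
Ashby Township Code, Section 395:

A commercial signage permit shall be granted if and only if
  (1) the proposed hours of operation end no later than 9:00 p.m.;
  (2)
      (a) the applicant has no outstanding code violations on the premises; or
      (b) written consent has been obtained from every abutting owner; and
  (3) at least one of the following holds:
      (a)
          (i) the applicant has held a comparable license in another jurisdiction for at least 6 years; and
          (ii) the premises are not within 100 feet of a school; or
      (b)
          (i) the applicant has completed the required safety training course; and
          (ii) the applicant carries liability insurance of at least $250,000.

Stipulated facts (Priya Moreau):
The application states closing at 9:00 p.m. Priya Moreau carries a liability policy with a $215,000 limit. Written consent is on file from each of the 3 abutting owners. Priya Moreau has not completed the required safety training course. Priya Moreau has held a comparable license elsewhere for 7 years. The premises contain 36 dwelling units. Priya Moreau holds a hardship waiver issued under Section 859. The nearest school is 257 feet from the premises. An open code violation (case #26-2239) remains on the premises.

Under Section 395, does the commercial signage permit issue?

Yes — granted.

(1) closes by 9 p.m. — met.
(a) no code violations — fails.
(b) all abutters consent — met.
(2) = F OR T = true.
(i) prior license ≥ 6 yr — satisfied.
(ii) ≥100 ft from school — holds.
So (a) is satisfied (T AND T).
(i) safety training — not satisfied.
(ii) insurance ≥ $250,000 — not satisfied.
(b) = F AND F = false.
(3) = T OR F = true.
Overall = T AND T AND T = true.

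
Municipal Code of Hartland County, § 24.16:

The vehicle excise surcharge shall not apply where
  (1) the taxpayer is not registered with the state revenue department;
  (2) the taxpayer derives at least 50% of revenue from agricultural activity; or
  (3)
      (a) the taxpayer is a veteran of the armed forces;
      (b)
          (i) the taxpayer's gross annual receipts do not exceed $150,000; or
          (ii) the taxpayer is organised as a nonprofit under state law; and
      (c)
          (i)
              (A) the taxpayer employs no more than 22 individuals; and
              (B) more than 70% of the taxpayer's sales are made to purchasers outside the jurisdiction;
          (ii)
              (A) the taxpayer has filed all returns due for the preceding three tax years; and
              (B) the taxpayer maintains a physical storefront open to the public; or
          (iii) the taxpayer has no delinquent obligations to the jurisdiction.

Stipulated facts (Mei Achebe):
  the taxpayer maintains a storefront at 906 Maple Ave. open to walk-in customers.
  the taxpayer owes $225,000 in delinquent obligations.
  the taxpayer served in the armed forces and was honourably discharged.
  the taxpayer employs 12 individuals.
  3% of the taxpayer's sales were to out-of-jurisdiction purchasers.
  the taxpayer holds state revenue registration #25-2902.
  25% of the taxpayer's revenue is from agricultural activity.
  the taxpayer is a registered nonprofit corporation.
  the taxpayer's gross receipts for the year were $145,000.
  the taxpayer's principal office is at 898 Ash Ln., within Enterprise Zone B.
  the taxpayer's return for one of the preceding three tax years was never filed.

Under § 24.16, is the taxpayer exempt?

No — not exempt.

(1) not (state-registered) — not met.
(2) ≥50% agricultural — not satisfied.
(a) veteran — satisfied.
(i) receipts ≤ $150,000 — satisfied.
(ii) nonprofit — satisfied.
(b): T OR T → true.
(A) ≤ 22 employees — satisfied.
(B) >70% out-of-jur. sales — not satisfied.
So (i) is not satisfied (T AND F).
(A) returns current — not satisfied.
(B) has storefront — holds.
(ii) = F AND T = false.
(iii) no delinquency — fails.
(c) = F OR F OR F = false.
(3): T AND T AND F → false.
Overall = F OR F OR F = false.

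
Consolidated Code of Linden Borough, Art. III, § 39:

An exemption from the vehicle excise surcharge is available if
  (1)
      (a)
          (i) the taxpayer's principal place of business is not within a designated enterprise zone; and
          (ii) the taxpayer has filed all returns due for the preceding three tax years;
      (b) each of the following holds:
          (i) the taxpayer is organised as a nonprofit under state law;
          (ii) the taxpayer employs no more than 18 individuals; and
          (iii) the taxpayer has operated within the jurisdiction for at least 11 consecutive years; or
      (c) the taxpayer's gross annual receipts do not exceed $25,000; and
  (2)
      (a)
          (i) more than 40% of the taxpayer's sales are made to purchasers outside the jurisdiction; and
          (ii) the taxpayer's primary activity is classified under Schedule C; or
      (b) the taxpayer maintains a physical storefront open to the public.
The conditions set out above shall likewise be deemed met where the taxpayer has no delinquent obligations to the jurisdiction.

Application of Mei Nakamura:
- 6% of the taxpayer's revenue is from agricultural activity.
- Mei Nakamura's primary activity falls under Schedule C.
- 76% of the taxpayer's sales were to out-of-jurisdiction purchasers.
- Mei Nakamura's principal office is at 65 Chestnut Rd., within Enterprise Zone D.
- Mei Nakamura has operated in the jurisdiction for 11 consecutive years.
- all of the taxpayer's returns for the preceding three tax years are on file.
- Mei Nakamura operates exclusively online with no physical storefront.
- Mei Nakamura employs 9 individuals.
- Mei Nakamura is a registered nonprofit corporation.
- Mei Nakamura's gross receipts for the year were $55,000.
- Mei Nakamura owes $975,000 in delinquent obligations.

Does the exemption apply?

(i) not (in enterprise zone) — not satisfied.
(ii) returns current — met.
So (a) is not satisfied (F AND T).
(i) nonprofit — holds.
(ii) ≤ 18 employees — met.
(iii) ≥ 11 yrs in jurisdiction — met.
(b) = T AND T AND T = true.
(c) receipts ≤ $25,000 — not satisfied.
So (1) is satisfied (F OR T OR F).
(i) >40% out-of-jur. sales — satisfied.
(ii) Schedule C activity — satisfied.
(a): T AND T → true.
(b) has storefront — not satisfied.
(2): T OR F → true.
So Overall is satisfied (T AND T).
Exception (no delinquency) — not satisfied.
Result: main true OR exception false → true.

Yes — exempt.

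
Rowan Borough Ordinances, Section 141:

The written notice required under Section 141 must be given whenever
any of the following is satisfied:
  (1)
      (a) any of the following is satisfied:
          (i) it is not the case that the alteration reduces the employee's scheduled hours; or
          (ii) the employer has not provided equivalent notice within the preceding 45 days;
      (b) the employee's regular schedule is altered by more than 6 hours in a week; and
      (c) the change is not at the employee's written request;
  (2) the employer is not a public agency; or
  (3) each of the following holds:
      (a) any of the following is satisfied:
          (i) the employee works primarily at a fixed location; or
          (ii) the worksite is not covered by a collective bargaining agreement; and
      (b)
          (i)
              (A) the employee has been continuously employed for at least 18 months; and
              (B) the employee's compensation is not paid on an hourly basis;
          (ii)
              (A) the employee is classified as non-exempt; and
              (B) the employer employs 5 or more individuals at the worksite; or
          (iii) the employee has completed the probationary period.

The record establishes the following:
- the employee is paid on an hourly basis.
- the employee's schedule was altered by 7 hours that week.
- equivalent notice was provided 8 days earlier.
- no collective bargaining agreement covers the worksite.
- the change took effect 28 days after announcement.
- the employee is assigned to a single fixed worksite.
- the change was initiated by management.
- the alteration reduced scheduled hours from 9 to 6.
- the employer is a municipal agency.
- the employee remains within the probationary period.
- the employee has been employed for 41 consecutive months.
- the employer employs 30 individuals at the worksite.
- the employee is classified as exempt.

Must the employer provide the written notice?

No — not required.

(i) not (hours reduced) — fails.
(ii) no recent notice — not satisfied.
(a) = F OR F = false.
(b) schedule shift > 6h — satisfied.
(c) not employee-requested — satisfied.
So (1) is not satisfied (F AND T AND T).
(2) not (public agency) — fails.
(i) fixed location — met.
(ii) no CBA — holds.
(a): T OR T → true.
(A) tenure ≥ 18 mo. — holds.
(B) not (hourly-paid) — not satisfied.
(i): T AND F → false.
(A) non-exempt — not satisfied.
(B) ≥ 5 at site — satisfied.
(ii) = F AND T = false.
(iii) past probation — not met.
(b) = F OR F OR F = false.
(3): T AND F → false.
Overall: F OR F OR F → false.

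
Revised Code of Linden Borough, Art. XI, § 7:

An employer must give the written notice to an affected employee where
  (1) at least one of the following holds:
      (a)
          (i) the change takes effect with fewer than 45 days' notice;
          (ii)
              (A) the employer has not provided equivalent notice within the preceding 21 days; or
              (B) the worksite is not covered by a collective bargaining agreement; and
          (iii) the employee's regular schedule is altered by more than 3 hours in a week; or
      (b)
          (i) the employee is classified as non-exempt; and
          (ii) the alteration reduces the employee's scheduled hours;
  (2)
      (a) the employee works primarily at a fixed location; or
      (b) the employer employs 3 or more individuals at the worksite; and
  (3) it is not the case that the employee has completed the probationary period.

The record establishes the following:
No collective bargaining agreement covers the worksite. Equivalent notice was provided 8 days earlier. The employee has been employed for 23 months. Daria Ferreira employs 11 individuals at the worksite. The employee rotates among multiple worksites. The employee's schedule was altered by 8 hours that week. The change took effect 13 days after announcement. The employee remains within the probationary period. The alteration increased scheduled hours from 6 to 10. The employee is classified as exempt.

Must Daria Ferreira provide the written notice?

(i) < 45 days' notice — holds.
(A) no recent notice — not met.
(B) no CBA — satisfied.
(ii) = F OR T = true.
(iii) schedule shift > 3h — satisfied.
So (a) is satisfied (T AND T AND T).
(i) non-exempt — not satisfied.
(ii) hours reduced — not satisfied.
So (b) is not satisfied (F AND F).
(1) = T OR F = true.
(a) fixed location — fails.
(b) ≥ 3 at site — satisfied.
(2): F OR T → true.
(3) not (past probation) — satisfied.
Overall: T AND T AND T → true.

Yes — required.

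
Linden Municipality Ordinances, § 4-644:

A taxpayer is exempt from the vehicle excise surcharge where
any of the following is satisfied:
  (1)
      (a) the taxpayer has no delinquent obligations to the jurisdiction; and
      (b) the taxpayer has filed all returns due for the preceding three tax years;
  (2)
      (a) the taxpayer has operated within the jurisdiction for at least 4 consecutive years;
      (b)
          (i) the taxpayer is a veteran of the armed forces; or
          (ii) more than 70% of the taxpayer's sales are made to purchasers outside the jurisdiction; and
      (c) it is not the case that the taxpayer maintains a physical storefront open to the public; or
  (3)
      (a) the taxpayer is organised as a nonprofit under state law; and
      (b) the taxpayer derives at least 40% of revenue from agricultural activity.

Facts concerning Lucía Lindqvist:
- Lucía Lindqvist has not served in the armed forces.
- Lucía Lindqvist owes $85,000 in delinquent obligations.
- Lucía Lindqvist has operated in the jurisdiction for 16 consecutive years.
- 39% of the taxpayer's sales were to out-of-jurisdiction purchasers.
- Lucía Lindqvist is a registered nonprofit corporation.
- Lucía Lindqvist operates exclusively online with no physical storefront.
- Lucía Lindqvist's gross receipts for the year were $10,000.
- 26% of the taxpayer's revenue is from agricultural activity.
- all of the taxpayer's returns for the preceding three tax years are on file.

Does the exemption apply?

(a) no delinquency — fails.
(b) returns current — satisfied.
(1): F AND T → false.
(a) ≥ 4 yrs in jurisdiction — met.
(i) veteran — fails.
(ii) >70% out-of-jur. sales — not met.
So (b) is not satisfied (F OR F).
(c) not (has storefront) — holds.
(2): T AND F AND T → false.
(a) nonprofit — satisfied.
(b) ≥40% agricultural — not satisfied.
So (3) is not satisfied (T AND F).
Overall = F OR F OR F = false.

No — not exempt.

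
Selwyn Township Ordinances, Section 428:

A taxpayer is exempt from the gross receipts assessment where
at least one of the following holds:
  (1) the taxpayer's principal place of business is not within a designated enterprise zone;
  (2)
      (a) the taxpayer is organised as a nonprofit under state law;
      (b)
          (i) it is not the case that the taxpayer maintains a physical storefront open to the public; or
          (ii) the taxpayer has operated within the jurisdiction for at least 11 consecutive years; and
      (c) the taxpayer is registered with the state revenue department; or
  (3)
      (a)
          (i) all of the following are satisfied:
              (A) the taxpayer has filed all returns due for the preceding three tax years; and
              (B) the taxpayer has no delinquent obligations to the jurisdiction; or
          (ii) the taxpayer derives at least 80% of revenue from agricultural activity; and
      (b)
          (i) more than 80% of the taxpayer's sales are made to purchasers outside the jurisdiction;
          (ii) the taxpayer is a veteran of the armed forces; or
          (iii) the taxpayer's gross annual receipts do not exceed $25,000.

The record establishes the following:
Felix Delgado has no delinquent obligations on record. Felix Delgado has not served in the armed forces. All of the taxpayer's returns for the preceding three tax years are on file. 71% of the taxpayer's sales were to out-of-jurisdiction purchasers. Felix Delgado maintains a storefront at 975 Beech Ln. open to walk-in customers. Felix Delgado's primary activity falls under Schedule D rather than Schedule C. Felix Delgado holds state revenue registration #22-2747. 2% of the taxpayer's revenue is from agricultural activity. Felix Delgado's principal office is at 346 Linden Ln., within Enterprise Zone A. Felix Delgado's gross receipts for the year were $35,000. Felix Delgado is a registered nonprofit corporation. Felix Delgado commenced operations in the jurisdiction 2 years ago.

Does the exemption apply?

(1) not (in enterprise zone) — not met.
(a) nonprofit — met.
(i) not (has storefront) — not satisfied.
(ii) ≥ 11 yrs in jurisdiction — not satisfied.
(b) = F OR F = false.
(c) state-registered — met.
(2) = T AND F AND T = false.
(A) returns current — holds.
(B) no delinquency — holds.
(i) = T AND T = true.
(ii) ≥80% agricultural — fails.
So (a) is satisfied (T OR F).
(i) >80% out-of-jur. sales — not met.
(ii) veteran — fails.
(iii) receipts ≤ $25,000 — fails.
So (b) is not satisfied (F OR F OR F).
(3) = T AND F = false.
So Overall is not satisfied (F OR F OR F).

No — not exempt.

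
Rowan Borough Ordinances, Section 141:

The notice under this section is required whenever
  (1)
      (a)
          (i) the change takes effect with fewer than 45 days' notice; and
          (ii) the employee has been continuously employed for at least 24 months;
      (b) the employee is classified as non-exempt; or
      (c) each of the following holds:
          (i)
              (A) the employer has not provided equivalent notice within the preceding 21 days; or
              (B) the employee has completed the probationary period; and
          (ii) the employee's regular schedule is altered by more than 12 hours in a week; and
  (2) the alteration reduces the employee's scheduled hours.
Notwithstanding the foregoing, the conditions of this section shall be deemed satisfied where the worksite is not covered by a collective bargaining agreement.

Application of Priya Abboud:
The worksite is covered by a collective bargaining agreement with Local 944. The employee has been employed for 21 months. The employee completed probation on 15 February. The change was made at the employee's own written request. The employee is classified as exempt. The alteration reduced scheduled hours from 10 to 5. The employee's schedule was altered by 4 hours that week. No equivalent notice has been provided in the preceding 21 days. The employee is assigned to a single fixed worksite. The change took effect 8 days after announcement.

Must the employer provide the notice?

No — not required.

(i) < 45 days' notice — holds.
(ii) tenure ≥ 24 mo. — not met.
(a): T AND F → false.
(b) non-exempt — not met.
(A) no recent notice — holds.
(B) past probation — met.
So (i) is satisfied (T OR T).
(ii) schedule shift > 12h — not met.
(c) = T AND F = false.
(1): F OR F OR F → false.
(2) hours reduced — holds.
Overall: F AND T → false.
Exception (no CBA) — not satisfied.
Result: main false OR exception false → false.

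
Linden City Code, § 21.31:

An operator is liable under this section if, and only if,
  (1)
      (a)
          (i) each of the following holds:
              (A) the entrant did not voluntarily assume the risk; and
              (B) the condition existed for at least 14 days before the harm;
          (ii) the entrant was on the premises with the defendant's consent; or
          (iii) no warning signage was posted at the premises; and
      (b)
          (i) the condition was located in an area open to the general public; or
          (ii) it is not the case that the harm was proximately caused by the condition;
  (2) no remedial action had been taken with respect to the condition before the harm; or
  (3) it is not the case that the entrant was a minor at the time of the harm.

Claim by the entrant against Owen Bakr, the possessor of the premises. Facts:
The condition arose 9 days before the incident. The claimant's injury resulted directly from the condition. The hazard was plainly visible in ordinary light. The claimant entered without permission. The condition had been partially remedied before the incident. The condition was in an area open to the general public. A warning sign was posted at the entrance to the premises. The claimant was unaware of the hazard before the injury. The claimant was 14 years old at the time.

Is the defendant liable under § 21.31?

No — not liable.

(A) no assumed risk — met.
(B) condition ≥14 days old — not met.
So (i) is not satisfied (T AND F).
(ii) consent to enter — not satisfied.
(iii) no signage posted — not satisfied.
So (a) is not satisfied (F OR F OR F).
(i) public area — met.
(ii) not (proximate cause) — fails.
(b) = T OR F = true.
(1) = F AND T = false.
(2) no remedial action — fails.
(3) not (entrant a minor) — not met.
Overall: F OR F OR F → false.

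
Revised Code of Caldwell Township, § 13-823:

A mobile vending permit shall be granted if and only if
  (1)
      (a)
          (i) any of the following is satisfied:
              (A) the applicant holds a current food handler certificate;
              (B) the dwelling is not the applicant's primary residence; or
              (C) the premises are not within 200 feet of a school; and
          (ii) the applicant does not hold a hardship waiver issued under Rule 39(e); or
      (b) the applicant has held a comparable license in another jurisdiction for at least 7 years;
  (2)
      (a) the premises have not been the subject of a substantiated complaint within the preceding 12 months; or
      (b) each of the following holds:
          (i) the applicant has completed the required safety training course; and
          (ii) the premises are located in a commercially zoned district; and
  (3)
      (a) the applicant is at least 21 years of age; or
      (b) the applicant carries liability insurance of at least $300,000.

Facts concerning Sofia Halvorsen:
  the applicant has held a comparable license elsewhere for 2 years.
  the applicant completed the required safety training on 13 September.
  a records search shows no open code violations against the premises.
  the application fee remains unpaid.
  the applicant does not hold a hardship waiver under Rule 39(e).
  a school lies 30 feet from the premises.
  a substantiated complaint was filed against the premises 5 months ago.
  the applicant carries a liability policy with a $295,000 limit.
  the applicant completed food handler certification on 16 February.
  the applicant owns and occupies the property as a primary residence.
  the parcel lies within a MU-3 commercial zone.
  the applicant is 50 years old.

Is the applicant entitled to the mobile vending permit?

(A) food handler cert. — satisfied.
(B) not (primary residence) — not satisfied.
(C) ≥200 ft from school — fails.
(i) = T OR F OR F = true.
(ii) not (hardship waiver) — satisfied.
(a): T AND T → true.
(b) prior license ≥ 7 yr — not satisfied.
So (1) is satisfied (T OR F).
(a) no complaint in 12 mo. — fails.
(i) safety training — satisfied.
(ii) commercially zoned — satisfied.
So (b) is satisfied (T AND T).
(2): F OR T → true.
(a) age ≥ 21 — satisfied.
(b) insurance ≥ $300,000 — fails.
So (3) is satisfied (T OR F).
Overall = T AND T AND T = true.

Yes — granted.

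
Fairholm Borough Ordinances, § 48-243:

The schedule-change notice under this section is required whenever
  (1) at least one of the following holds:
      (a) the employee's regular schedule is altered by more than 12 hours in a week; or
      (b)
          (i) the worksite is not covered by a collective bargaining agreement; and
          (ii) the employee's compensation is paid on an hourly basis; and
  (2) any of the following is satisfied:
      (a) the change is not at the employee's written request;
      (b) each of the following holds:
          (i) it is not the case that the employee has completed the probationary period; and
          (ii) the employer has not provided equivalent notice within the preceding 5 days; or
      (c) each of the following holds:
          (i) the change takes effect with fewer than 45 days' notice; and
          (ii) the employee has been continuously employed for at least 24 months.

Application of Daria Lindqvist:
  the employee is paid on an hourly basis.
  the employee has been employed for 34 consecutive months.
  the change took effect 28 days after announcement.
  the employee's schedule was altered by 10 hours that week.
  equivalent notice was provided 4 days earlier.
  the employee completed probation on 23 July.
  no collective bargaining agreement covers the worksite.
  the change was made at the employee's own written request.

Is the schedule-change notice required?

Yes — required.

(a) schedule shift > 12h — not satisfied.
(i) no CBA — holds.
(ii) hourly-paid — met.
So (b) is satisfied (T AND T).
(1): F OR T → true.
(a) not employee-requested — not met.
(i) not (past probation) — fails.
(ii) no recent notice — not satisfied.
(b) = F AND F = false.
(i) < 45 days' notice — holds.
(ii) tenure ≥ 24 mo. — met.
So (c) is satisfied (T AND T).
(2): F OR F OR T → true.
So Overall is satisfied (T AND T).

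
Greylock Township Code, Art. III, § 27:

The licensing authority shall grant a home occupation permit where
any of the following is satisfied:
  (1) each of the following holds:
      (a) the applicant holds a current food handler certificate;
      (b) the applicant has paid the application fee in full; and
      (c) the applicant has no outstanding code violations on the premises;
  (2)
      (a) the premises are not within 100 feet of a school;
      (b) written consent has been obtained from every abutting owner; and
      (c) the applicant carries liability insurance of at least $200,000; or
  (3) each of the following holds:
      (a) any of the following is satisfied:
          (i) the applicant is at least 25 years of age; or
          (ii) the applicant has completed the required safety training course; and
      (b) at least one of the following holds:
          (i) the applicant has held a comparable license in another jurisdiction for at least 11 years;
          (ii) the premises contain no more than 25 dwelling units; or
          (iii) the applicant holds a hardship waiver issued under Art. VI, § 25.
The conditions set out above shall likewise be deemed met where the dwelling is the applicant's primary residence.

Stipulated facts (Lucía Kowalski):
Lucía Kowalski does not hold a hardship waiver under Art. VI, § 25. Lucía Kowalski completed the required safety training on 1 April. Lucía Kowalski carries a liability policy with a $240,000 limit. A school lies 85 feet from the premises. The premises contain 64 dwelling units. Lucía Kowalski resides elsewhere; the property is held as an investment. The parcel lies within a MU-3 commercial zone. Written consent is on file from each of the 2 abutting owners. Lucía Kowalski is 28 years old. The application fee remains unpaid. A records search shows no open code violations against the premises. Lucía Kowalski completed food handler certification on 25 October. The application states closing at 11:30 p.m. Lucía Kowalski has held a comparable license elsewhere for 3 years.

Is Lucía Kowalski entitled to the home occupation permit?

(a) food handler cert. — holds.
(b) fee paid — not satisfied.
(c) no code violations — satisfied.
So (1) is not satisfied (T AND F AND T).
(a) ≥100 ft from school — not satisfied.
(b) all abutters consent — holds.
(c) insurance ≥ $200,000 — holds.
(2): F AND T AND T → false.
(i) age ≥ 25 — holds.
(ii) safety training — holds.
(a): T OR T → true.
(i) prior license ≥ 11 yr — not met.
(ii) ≤ 25 units — not met.
(iii) hardship waiver — not met.
So (b) is not satisfied (F OR F OR F).
So (3) is not satisfied (T AND F).
Overall: F OR F OR F → false.
Exception (primary residence) — not satisfied.
Result: main false OR exception false → false.

No — denied.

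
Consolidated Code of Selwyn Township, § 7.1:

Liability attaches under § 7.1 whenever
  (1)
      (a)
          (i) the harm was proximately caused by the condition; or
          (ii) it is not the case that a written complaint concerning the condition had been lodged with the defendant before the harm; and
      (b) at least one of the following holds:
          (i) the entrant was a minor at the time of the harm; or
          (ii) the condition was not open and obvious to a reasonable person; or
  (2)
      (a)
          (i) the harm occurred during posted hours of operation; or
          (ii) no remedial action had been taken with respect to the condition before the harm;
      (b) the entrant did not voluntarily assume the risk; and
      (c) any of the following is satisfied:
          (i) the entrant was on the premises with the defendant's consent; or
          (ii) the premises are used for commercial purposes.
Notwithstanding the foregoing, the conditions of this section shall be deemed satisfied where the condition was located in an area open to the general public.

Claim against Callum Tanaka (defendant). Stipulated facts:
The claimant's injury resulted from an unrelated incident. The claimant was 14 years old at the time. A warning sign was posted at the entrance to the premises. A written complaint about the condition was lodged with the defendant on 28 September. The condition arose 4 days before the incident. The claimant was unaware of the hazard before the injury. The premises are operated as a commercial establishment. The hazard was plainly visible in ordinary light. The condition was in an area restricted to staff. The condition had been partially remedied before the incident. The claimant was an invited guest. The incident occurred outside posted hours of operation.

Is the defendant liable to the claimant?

No — not liable.

(i) proximate cause — not satisfied.
(ii) not (complaint lodged) — fails.
So (a) is not satisfied (F OR F).
(i) entrant a minor — met.
(ii) not open/obvious — fails.
(b) = T OR F = true.
(1): F AND T → false.
(i) during posted hours — not met.
(ii) no remedial action — not satisfied.
(a) = F OR F = false.
(b) no assumed risk — satisfied.
(i) consent to enter — holds.
(ii) commercial use — met.
(c) = T OR T = true.
(2) = F AND T AND T = false.
Overall: F OR F → false.
Exception (public area) — not satisfied.
Result: main false OR exception false → false.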